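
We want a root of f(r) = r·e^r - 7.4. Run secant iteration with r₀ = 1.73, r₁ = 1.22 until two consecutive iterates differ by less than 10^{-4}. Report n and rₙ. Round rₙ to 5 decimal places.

f(1.73) = 2.3583313, f(1.22) = -3.2676310
r₂ = 1.2200000 − (-3.2676310)·(-0.5100000)/(-5.6259622) = 1.5162145;  |Δ| = 0.2962145
f(1.5162145) = -0.4937187
r₃ = 1.5162145 − (-0.4937187)·(0.2962145)/(2.7739122) = 1.5689367;  |Δ| = 0.0527222
f(1.5689367) = 0.1333123
r₄ = 1.5689367 − 0.1333123·(0.0527222)/(0.6270311) = 1.5577275;  |Δ| = 0.0112092
f(1.5577275) = -0.0038800
r₅ = 1.5577275 − (-0.0038800)·(-0.0112092)/(-0.1371924) = 1.5580445;  |Δ| = 0.0003170
f(1.5580445) = -0.0000293
r₆ = 1.5580445 − (-0.0000293)·(0.0003170)/(0.0038507) = 1.5580469;  |Δ| = 0.0000024
|r₆ − r₅| = 0.0000024 < 10^{-4}

n = 6, rₙ = 1.55805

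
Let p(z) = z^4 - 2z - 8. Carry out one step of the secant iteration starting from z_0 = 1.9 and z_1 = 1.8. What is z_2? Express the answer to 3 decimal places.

1.847

p(1.9) = 1.23210, p(1.8) = -1.10240
z_2 = 1.80000 − (-1.10240)·(1.80000 − 1.90000) / (-1.10240 − 1.23210) = 1.80000 − (0.11024)/(-2.33450) = 1.84722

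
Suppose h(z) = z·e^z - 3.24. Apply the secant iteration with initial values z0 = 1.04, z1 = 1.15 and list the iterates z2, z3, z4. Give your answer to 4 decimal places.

h(1.04) = -0.297614, h(1.15) = 0.391922
z2 = 1.150000 − 0.391922·(1.150000 − 1.040000) / (0.391922 − (-0.297614)) = 1.150000 − (0.043111)/(0.689536) = 1.087478
h(1.087478) = -0.013691
z3 = 1.087478 − (-0.013691)·(1.087478 − 1.150000) / (-0.013691 − 0.391922) = 1.087478 − (0.000856)/(-0.405613) = 1.089588
h(1.089588) = -0.000601
z4 = 1.089588 − (-0.000601)·(1.089588 − 1.087478) / (-0.000601 − (-0.013691)) = 1.089588 − (-0.000001)/(0.013091) = 1.089685

1.0875, 1.0896, 1.0897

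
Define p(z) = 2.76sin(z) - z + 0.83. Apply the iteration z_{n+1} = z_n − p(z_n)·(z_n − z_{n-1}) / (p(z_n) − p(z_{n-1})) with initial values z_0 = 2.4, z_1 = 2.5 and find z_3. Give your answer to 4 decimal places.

p(2.4) = 0.294278, p(2.5) = -0.018217
z_2 = 2.500000 − (-0.018217)·(2.500000 − 2.400000) / (-0.018217 − 0.294278) = 2.500000 − (-0.001822)/(-0.312495) = 2.494171
p(2.494171) = 0.000474
z_3 = 2.494171 − 0.000474·(2.494171 − 2.500000) / (0.000474 − (-0.018217)) = 2.494171 − (-0.000003)/(0.018691) = 2.494318

2.4943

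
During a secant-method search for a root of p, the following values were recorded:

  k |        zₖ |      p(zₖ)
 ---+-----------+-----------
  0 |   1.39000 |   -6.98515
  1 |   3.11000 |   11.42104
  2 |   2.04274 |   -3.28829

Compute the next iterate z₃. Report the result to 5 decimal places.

z₃ = 2.04274 − (-3.28829)·(2.04274 − 3.11000) / (-3.28829 − 11.42104)
   = 2.04274 − (3.5094604)/(-14.7093300) = 2.2813274

2.28133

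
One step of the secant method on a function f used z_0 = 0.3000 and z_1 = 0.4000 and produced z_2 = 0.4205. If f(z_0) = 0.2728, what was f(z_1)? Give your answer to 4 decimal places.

0.0464

The secant line through (0.3000, 0.2728) and (0.4000, f(z_1)) crosses zero at z_2 = 0.4205.
So (0.3000, 0.2728), (0.4000, f(z_1)), (0.4205, 0) are collinear:
f(z_1) = 0.2728 · (0.4000 − 0.4205) / (0.3000 − 0.4205) = 0.2728 · (-0.020500)/(-0.120500) = 0.046410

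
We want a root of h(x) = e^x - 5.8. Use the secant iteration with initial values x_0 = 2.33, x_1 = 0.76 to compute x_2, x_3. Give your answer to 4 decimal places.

h(2.33) = 4.477942, h(0.76) = -3.661724
x_2 = 0.760000 − (-3.661724)·(0.760000 − 2.330000) / (-3.661724 − 4.477942) = 0.760000 − (5.748906)/(-8.139665) = 1.466283
h(1.466283) = -1.466901
x_3 = 1.466283 − (-1.466901)·(1.466283 − 0.760000) / (-1.466901 − (-3.661724)) = 1.466283 − (-1.036047)/(2.194822) = 1.938324

1.4663, 1.9383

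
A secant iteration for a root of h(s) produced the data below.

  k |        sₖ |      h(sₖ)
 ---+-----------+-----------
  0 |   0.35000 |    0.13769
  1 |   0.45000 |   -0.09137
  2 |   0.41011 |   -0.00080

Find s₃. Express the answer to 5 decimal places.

s₃ = 0.41011 − (-0.00080)·(0.41011 − 0.45000) / (-0.00080 − (-0.09137))
   = 0.41011 − (0.0000319)/(0.0905700) = 0.4097577

0.40976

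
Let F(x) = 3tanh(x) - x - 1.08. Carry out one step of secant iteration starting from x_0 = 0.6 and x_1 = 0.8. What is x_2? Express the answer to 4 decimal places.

0.6761

F(0.6) = -0.068851, F(0.8) = 0.112110
x_2 = 0.800000 − 0.112110·(0.800000 − 0.600000) / (0.112110 − (-0.068851)) = 0.800000 − (0.022422)/(0.180962) = 0.676095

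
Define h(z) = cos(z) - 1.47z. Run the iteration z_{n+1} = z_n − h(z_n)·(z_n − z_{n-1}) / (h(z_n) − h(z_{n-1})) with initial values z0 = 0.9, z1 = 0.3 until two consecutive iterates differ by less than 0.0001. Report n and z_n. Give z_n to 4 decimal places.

h(0.9) = -0.701390, h(0.3) = 0.514336
z2 = 0.300000 − 0.514336·(-0.600000)/(1.215727) = 0.553842;  |Δ| = 0.253842
h(0.553842) = 0.036363
z3 = 0.553842 − 0.036363·(0.253842)/(-0.477973) = 0.573153;  |Δ| = 0.019312
h(0.573153) = -0.002340
z4 = 0.573153 − (-0.002340)·(0.019312)/(-0.038703) = 0.571986;  |Δ| = 0.001168
h(0.571986) = 0.000009
z5 = 0.571986 − 0.000009·(-0.001168)/(0.002349) = 0.571990;  |Δ| = 0.000004
|z5 − z4| = 0.000004 < 0.0001

n = 5, z_n = 0.5720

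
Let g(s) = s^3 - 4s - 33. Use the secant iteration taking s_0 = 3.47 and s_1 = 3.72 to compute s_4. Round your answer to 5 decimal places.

g(3.47) = -5.0980770, g(3.72) = 3.5988480
s_2 = 3.7200000 − 3.5988480·(3.7200000 − 3.4700000) / (3.5988480 − (-5.0980770)) = 3.7200000 − (0.8997120)/(8.6969250) = 3.6165483
g(3.6165483) = -0.1638345
s_3 = 3.6165483 − (-0.1638345)·(3.6165483 − 3.7200000) / (-0.1638345 − 3.5988480) = 3.6165483 − (0.0169490)/(-3.7626825) = 3.6210528
g(3.6210528) = -0.0048839
s_4 = 3.6210528 − (-0.0048839)·(3.6210528 − 3.6165483) / (-0.0048839 − (-0.1638345)) = 3.6210528 − (-0.0000220)/(0.1589507) = 3.6211912

3.62119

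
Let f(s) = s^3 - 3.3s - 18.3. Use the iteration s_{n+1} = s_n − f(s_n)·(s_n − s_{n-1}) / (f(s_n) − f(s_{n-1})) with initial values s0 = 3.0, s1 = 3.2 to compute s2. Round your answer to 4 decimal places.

3.0470

f(3.0) = -1.200000, f(3.2) = 3.908000
s2 = 3.200000 − 3.908000·(3.200000 − 3.000000) / (3.908000 − (-1.200000)) = 3.200000 − (0.781600)/(5.108000) = 3.046985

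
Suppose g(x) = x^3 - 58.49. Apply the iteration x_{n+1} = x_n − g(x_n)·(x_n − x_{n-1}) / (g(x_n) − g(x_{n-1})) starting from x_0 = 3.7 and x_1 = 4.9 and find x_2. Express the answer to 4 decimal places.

3.8404

g(3.7) = -7.837000, g(4.9) = 59.159000
x_2 = 4.900000 − 59.159000·(4.900000 − 3.700000) / (59.159000 − (-7.837000)) = 4.900000 − (70.990800)/(66.996000) = 3.840373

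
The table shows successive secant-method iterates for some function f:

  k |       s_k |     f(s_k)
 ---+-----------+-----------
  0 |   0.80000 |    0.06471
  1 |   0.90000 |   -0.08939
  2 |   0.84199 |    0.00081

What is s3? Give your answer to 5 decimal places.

0.84251

s3 = 0.84199 − 0.00081·(0.84199 − 0.90000) / (0.00081 − (-0.08939))
   = 0.84199 − (-0.0000470)/(0.0902000) = 0.8425109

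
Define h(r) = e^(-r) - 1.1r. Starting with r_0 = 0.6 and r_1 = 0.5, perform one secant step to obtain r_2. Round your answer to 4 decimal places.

0.5337

h(0.6) = -0.111188, h(0.5) = 0.056531
r_2 = 0.500000 − 0.056531·(0.500000 − 0.600000) / (0.056531 − (-0.111188)) = 0.500000 − (-0.005653)/(0.167719) = 0.533706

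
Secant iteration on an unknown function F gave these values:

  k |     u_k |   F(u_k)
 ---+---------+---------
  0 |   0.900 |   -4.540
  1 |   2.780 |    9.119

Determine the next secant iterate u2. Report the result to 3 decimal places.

1.525

u2 = 2.780 − 9.119·(2.780 − 0.900) / (9.119 − (-4.540))
   = 2.780 − (17.14372)/(13.65900) = 1.52488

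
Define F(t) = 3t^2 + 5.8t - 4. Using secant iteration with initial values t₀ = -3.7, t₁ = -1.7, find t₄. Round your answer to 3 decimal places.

F(-3.7) = 15.61000, F(-1.7) = -5.19000
t₂ = -1.70000 − (-5.19000)·(-1.70000 − (-3.70000)) / (-5.19000 − 15.61000) = -1.70000 − (-10.38000)/(-20.80000) = -2.19904
F(-2.19904) = -2.24711
t₃ = -2.19904 − (-2.24711)·(-2.19904 − (-1.70000)) / (-2.24711 − (-5.19000)) = -2.19904 − (1.12140)/(2.94289) = -2.58009
F(-2.58009) = 1.00608
t₄ = -2.58009 − 1.00608·(-2.58009 − (-2.19904)) / (1.00608 − (-2.24711)) = -2.58009 − (-0.38337)/(3.25320) = -2.46225

-2.462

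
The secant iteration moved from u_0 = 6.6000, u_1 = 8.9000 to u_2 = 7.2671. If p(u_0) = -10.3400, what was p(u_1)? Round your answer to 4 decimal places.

The secant line through (6.6000, -10.3400) and (8.9000, p(u_1)) crosses zero at u_2 = 7.2671.
So (6.6000, -10.3400), (8.9000, p(u_1)), (7.2671, 0) are collinear:
p(u_1) = -10.3400 · (8.9000 − 7.2671) / (6.6000 − 7.2671) = -10.3400 · (1.632900)/(-0.667100) = 25.309828

25.3098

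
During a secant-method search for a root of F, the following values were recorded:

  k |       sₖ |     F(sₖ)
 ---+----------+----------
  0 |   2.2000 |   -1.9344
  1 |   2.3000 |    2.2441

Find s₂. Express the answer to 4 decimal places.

s₂ = 2.3000 − 2.2441·(2.3000 − 2.2000) / (2.2441 − (-1.9344))
   = 2.3000 − (0.224410)/(4.178500) = 2.246294

2.2463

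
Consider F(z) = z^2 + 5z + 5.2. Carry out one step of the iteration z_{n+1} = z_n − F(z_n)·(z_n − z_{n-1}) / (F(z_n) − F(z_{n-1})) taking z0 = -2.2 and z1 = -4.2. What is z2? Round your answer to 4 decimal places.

F(-2.2) = -0.960000, F(-4.2) = 1.840000
z2 = -4.200000 − 1.840000·(-4.200000 − (-2.200000)) / (1.840000 − (-0.960000)) = -4.200000 − (-3.680000)/(2.800000) = -2.885714

-2.8857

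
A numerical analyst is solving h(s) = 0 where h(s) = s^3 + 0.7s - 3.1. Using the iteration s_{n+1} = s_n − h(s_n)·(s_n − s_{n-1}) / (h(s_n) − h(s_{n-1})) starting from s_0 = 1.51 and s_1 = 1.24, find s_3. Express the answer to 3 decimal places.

1.299

h(1.51) = 1.39995, h(1.24) = -0.32538
s_2 = 1.24000 − (-0.32538)·(1.24000 − 1.51000) / (-0.32538 − 1.39995) = 1.24000 − (0.08785)/(-1.72533) = 1.29092
h(1.29092) = -0.04508
s_3 = 1.29092 − (-0.04508)·(1.29092 − 1.24000) / (-0.04508 − (-0.32538)) = 1.29092 − (-0.00230)/(0.28030) = 1.29911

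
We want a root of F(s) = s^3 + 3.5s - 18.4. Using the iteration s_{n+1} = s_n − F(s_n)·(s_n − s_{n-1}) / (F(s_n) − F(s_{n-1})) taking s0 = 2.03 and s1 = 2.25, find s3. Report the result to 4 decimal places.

2.2028

F(2.03) = -2.929573, F(2.25) = 0.865625
s2 = 2.250000 − 0.865625·(2.250000 − 2.030000) / (0.865625 − (-2.929573)) = 2.250000 − (0.190438)/(3.795198) = 2.199821
F(2.199821) = -0.055217
s3 = 2.199821 − (-0.055217)·(2.199821 − 2.250000) / (-0.055217 − 0.865625) = 2.199821 − (0.002771)/(-0.920842) = 2.202830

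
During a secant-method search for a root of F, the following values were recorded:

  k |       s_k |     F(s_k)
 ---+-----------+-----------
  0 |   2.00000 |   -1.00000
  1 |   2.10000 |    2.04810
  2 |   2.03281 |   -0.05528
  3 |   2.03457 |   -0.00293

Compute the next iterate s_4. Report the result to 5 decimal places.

2.03467

s_4 = 2.03457 − (-0.00293)·(2.03457 − 2.03281) / (-0.00293 − (-0.05528))
   = 2.03457 − (-0.0000052)/(0.0523500) = 2.0346685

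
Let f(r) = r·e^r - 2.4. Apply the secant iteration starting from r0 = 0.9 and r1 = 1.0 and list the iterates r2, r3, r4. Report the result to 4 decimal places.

0.9369, 0.9386, 0.9387

f(0.9) = -0.186357, f(1.0) = 0.318282
r2 = 1.000000 − 0.318282·(1.000000 − 0.900000) / (0.318282 − (-0.186357)) = 1.000000 − (0.031828)/(0.504639) = 0.936929
f(0.936929) = -0.008835
r3 = 0.936929 − (-0.008835)·(0.936929 − 1.000000) / (-0.008835 − 0.318282) = 0.936929 − (0.000557)/(-0.327116) = 0.938632
f(0.938632) = -0.000403
r4 = 0.938632 − (-0.000403)·(0.938632 − 0.936929) / (-0.000403 − (-0.008835)) = 0.938632 − (-0.000001)/(0.008431) = 0.938714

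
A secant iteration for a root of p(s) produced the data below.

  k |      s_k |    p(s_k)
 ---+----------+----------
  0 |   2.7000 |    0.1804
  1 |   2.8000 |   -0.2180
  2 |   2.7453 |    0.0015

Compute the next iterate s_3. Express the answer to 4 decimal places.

s_3 = 2.7453 − 0.0015·(2.7453 − 2.8000) / (0.0015 − (-0.2180))
   = 2.7453 − (-0.000082)/(0.219500) = 2.745674

2.7457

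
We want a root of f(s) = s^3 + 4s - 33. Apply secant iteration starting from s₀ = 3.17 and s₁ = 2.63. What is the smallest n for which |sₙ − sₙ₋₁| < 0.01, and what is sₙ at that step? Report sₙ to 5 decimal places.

n = 4, sₙ = 2.79446

f(3.17) = 11.5350130, f(2.63) = -4.2885530
s₂ = 2.6300000 − (-4.2885530)·(-0.5400000)/(-15.8235660) = 2.7763525;  |Δ| = 0.1463525
f(2.7763525) = -0.4940948
s₃ = 2.7763525 − (-0.4940948)·(0.1463525)/(3.7944582) = 2.7954098;  |Δ| = 0.0190573
f(2.7954098) = 0.0258541
s₄ = 2.7954098 − 0.0258541·(0.0190573)/(0.5199489) = 2.7944622;  |Δ| = 0.0009476
|s₄ − s₃| = 0.0009476 < 0.01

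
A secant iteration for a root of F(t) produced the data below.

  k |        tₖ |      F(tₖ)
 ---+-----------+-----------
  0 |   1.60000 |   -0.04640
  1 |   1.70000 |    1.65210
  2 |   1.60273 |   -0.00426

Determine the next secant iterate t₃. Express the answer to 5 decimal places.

1.60298

t₃ = 1.60273 − (-0.00426)·(1.60273 − 1.70000) / (-0.00426 − 1.65210)
   = 1.60273 − (0.0004144)/(-1.6563600) = 1.6029802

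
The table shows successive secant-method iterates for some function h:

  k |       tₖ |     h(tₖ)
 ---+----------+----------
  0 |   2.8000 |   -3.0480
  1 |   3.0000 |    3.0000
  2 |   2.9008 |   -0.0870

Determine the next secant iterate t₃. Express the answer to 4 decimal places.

2.9036

t₃ = 2.9008 − (-0.0870)·(2.9008 − 3.0000) / (-0.0870 − 3.0000)
   = 2.9008 − (0.008630)/(-3.087000) = 2.903596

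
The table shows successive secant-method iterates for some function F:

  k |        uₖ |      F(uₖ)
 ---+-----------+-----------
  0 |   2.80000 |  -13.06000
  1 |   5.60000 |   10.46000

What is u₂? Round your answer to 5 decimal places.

u₂ = 5.60000 − 10.46000·(5.60000 − 2.80000) / (10.46000 − (-13.06000))
   = 5.60000 − (29.2880000)/(23.5200000) = 4.3547619

4.35476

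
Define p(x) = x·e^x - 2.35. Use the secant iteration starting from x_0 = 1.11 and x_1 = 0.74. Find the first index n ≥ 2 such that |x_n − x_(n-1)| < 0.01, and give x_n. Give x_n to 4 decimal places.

n = 4, x_n = 0.9285

p(1.11) = 1.018138, p(0.74) = -0.799008
x_2 = 0.740000 − (-0.799008)·(-0.370000)/(-1.817146) = 0.902691;  |Δ| = 0.162691
p(0.902691) = -0.123757
x_3 = 0.902691 − (-0.123757)·(0.162691)/(0.675251) = 0.932508;  |Δ| = 0.029817
p(0.932508) = 0.019385
x_4 = 0.932508 − 0.019385·(0.029817)/(0.143141) = 0.928470;  |Δ| = 0.004038
|x_4 − x_3| = 0.004038 < 0.01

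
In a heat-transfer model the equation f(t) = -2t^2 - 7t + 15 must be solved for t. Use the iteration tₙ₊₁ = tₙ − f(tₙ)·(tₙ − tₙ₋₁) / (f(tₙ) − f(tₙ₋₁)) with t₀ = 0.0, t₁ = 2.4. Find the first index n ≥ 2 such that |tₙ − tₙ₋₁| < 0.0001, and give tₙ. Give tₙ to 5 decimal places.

n = 6, tₙ = 1.50000

f(0.0) = 15.0000000, f(2.4) = -13.3200000
t₂ = 2.4000000 − (-13.3200000)·(2.4000000)/(-28.3200000) = 1.2711864;  |Δ| = 1.1288136
f(1.2711864) = 2.8698650
t₃ = 1.2711864 − 2.8698650·(-1.1288136)/(16.1898650) = 1.4712834;  |Δ| = 0.2000969
f(1.4712834) = 0.3716667
t₄ = 1.4712834 − 0.3716667·(0.2000969)/(-2.4981983) = 1.5010526;  |Δ| = 0.0297692
f(1.5010526) = -0.0136859
t₅ = 1.5010526 − (-0.0136859)·(0.0297692)/(-0.3853526) = 1.4999953;  |Δ| = 0.0010573
f(1.4999953) = 0.0000607
t₆ = 1.4999953 − 0.0000607·(-0.0010573)/(0.0137466) = 1.5000000;  |Δ| = 0.0000047
|t₆ − t₅| = 0.0000047 < 0.0001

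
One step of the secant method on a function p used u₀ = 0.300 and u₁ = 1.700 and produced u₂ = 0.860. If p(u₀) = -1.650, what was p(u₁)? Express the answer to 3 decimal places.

The secant line through (0.300, -1.650) and (1.700, p(u₁)) crosses zero at u₂ = 0.860.
So (0.300, -1.650), (1.700, p(u₁)), (0.860, 0) are collinear:
p(u₁) = -1.650 · (1.700 − 0.860) / (0.300 − 0.860) = -1.650 · (0.84000)/(-0.56000) = 2.47500

2.475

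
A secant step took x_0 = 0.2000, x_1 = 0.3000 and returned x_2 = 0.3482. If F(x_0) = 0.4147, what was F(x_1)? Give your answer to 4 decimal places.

The secant line through (0.2000, 0.4147) and (0.3000, F(x_1)) crosses zero at x_2 = 0.3482.
So (0.2000, 0.4147), (0.3000, F(x_1)), (0.3482, 0) are collinear:
F(x_1) = 0.4147 · (0.3000 − 0.3482) / (0.2000 − 0.3482) = 0.4147 · (-0.048200)/(-0.148200) = 0.134875

0.1349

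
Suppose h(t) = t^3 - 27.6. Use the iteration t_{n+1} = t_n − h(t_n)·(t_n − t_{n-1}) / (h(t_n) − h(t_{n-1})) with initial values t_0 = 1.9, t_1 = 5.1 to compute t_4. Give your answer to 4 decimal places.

h(1.9) = -20.741000, h(5.1) = 105.051000
t_2 = 5.100000 − 105.051000·(5.100000 − 1.900000) / (105.051000 − (-20.741000)) = 5.100000 − (336.163200)/(125.792000) = 2.427627
h(2.427627) = -13.293097
t_3 = 2.427627 − (-13.293097)·(2.427627 − 5.100000) / (-13.293097 − 105.051000) = 2.427627 − (35.524119)/(-118.344097) = 2.727803
h(2.727803) = -7.302664
t_4 = 2.727803 − (-7.302664)·(2.727803 − 2.427627) / (-7.302664 − (-13.293097)) = 2.727803 − (-2.192088)/(5.990433) = 3.093735

3.0937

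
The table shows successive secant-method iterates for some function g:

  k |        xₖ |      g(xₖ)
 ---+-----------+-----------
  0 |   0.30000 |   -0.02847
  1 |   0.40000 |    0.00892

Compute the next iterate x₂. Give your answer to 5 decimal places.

0.37614

x₂ = 0.40000 − 0.00892·(0.40000 − 0.30000) / (0.00892 − (-0.02847))
   = 0.40000 − (0.0008920)/(0.0373900) = 0.3761434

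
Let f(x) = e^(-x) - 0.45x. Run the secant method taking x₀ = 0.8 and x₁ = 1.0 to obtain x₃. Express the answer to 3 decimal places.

f(0.8) = 0.08933, f(1.0) = -0.08212
x₂ = 1.00000 − (-0.08212)·(1.00000 − 0.80000) / (-0.08212 − 0.08933) = 1.00000 − (-0.01642)/(-0.17145) = 0.90420
f(0.90420) = -0.00203
x₃ = 0.90420 − (-0.00203)·(0.90420 − 1.00000) / (-0.00203 − (-0.08212)) = 0.90420 − (0.00019)/(0.08009) = 0.90178

0.902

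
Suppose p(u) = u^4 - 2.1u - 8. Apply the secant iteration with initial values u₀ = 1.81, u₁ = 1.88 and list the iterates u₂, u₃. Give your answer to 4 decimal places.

1.8564, 1.8573

p(1.81) = -1.068169, p(1.88) = 0.543983
u₂ = 1.880000 − 0.543983·(1.880000 − 1.810000) / (0.543983 − (-1.068169)) = 1.880000 − (0.038079)/(1.612152) = 1.856380
p(1.856380) = -0.022468
u₃ = 1.856380 − (-0.022468)·(1.856380 − 1.880000) / (-0.022468 − 0.543983) = 1.856380 − (0.000531)/(-0.566451) = 1.857317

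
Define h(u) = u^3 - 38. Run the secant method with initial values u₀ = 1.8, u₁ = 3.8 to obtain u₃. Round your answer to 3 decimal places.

h(1.8) = -32.16800, h(3.8) = 16.87200
u₂ = 3.80000 − 16.87200·(3.80000 − 1.80000) / (16.87200 − (-32.16800)) = 3.80000 − (33.74400)/(49.04000) = 3.11191
h(3.11191) = -7.86435
u₃ = 3.11191 − (-7.86435)·(3.11191 − 3.80000) / (-7.86435 − 16.87200) = 3.11191 − (5.41139)/(-24.73635) = 3.33067

3.331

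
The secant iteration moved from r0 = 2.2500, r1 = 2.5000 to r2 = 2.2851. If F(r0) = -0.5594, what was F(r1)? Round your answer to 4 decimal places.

3.4249

The secant line through (2.2500, -0.5594) and (2.5000, F(r1)) crosses zero at r2 = 2.2851.
So (2.2500, -0.5594), (2.5000, F(r1)), (2.2851, 0) are collinear:
F(r1) = -0.5594 · (2.5000 − 2.2851) / (2.2500 − 2.2851) = -0.5594 · (0.214900)/(-0.035100) = 3.424930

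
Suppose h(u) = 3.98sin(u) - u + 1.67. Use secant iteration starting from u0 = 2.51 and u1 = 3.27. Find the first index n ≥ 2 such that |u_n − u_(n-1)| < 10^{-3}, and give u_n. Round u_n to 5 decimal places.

n = 4, u_n = 2.84255

h(2.51) = 1.5099151, h(3.27) = -2.1096580
u2 = 3.2700000 − (-2.1096580)·(0.7600000)/(-3.6195730) = 2.8270361;  |Δ| = 0.4429639
h(2.8270361) = 0.0743551
u3 = 2.8270361 − 0.0743551·(-0.4429639)/(2.1840130) = 2.8421169;  |Δ| = 0.0150808
h(2.8421169) = 0.0020600
u4 = 2.8421169 − 0.0020600·(0.0150808)/(-0.0722951) = 2.8425466;  |Δ| = 0.0004297
|u4 − u3| = 0.0004297 < 10^{-3}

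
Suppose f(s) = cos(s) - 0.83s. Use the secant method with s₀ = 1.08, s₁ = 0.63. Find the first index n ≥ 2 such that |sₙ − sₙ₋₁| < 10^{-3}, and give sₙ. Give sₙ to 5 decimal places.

n = 4, sₙ = 0.82104

f(1.08) = -0.4250716, f(0.63) = 0.2851275
s₂ = 0.6300000 − 0.2851275·(-0.4500000)/(0.7101991) = 0.8106639;  |Δ| = 0.1806639
f(0.8106639) = 0.0161663
s₃ = 0.8106639 − 0.0161663·(0.1806639)/(-0.2689612) = 0.8215230;  |Δ| = 0.0108591
f(0.8215230) = -0.0007572
s₄ = 0.8215230 − (-0.0007572)·(0.0108591)/(-0.0169236) = 0.8210371;  |Δ| = 0.0004859
|s₄ − s₃| = 0.0004859 < 10^{-3}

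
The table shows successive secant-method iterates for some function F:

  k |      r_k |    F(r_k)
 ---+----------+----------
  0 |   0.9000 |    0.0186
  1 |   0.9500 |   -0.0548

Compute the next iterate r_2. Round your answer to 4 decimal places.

r_2 = 0.9500 − (-0.0548)·(0.9500 − 0.9000) / (-0.0548 − 0.0186)
   = 0.9500 − (-0.002740)/(-0.073400) = 0.912670

0.9127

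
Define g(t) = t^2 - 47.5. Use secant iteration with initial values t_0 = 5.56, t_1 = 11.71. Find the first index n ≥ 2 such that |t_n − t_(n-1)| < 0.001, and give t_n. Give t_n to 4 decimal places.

n = 6, t_n = 6.8920

g(5.56) = -16.586400, g(11.71) = 89.624100
t_2 = 11.710000 − 89.624100·(6.150000)/(106.210500) = 6.520417;  |Δ| = 5.189583
g(6.520417) = -4.984163
t_3 = 6.520417 − (-4.984163)·(-5.189583)/(-94.608263) = 6.793815;  |Δ| = 0.273398
g(6.793815) = -1.344076
t_4 = 6.793815 − (-1.344076)·(0.273398)/(3.640087) = 6.894765;  |Δ| = 0.100950
g(6.894765) = 0.037791
t_5 = 6.894765 − 0.037791·(0.100950)/(1.381867) = 6.892005;  |Δ| = 0.002761
g(6.892005) = -0.000271
t_6 = 6.892005 − (-0.000271)·(-0.002761)/(-0.038062) = 6.892024;  |Δ| = 0.000020
|t_6 − t_5| = 0.000020 < 0.001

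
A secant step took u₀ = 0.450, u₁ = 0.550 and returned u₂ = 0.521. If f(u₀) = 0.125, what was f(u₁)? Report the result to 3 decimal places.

The secant line through (0.450, 0.125) and (0.550, f(u₁)) crosses zero at u₂ = 0.521.
So (0.450, 0.125), (0.550, f(u₁)), (0.521, 0) are collinear:
f(u₁) = 0.125 · (0.550 − 0.521) / (0.450 − 0.521) = 0.125 · (0.02900)/(-0.07100) = -0.05106

-0.051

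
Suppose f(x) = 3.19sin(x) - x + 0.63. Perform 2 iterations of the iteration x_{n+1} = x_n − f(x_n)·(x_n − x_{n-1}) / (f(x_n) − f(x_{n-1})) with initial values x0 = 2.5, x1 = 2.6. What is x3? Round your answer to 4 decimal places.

f(2.5) = 0.039126, f(2.6) = -0.325551
x2 = 2.600000 − (-0.325551)·(2.600000 − 2.500000) / (-0.325551 − 0.039126) = 2.600000 − (-0.032555)/(-0.364677) = 2.510729
f(2.510729) = 0.000868
x3 = 2.510729 − 0.000868·(2.510729 − 2.600000) / (0.000868 − (-0.325551)) = 2.510729 − (-0.000078)/(0.326419) = 2.510966

2.5110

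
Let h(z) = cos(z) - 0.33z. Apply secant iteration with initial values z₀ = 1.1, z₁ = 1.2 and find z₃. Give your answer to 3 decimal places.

h(1.1) = 0.09060, h(1.2) = -0.03364
z₂ = 1.20000 − (-0.03364)·(1.20000 − 1.10000) / (-0.03364 − 0.09060) = 1.20000 − (-0.00336)/(-0.12424) = 1.17292
h(1.17292) = 0.00040
z₃ = 1.17292 − 0.00040·(1.17292 − 1.20000) / (0.00040 − (-0.03364)) = 1.17292 − (-0.00001)/(0.03404) = 1.17324

1.173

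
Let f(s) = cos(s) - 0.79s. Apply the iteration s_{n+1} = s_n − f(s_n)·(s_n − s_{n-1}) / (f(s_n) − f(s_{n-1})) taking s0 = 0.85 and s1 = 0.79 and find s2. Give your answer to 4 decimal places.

0.8424

f(0.85) = -0.011517, f(0.79) = 0.079745
s2 = 0.790000 − 0.079745·(0.790000 − 0.850000) / (0.079745 − (-0.011517)) = 0.790000 − (-0.004785)/(0.091262) = 0.842428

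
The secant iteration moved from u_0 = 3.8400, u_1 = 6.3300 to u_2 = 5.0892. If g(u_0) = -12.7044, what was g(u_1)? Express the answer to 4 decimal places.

12.6190

The secant line through (3.8400, -12.7044) and (6.3300, g(u_1)) crosses zero at u_2 = 5.0892.
So (3.8400, -12.7044), (6.3300, g(u_1)), (5.0892, 0) are collinear:
g(u_1) = -12.7044 · (6.3300 − 5.0892) / (3.8400 − 5.0892) = -12.7044 · (1.240800)/(-1.249200) = 12.618972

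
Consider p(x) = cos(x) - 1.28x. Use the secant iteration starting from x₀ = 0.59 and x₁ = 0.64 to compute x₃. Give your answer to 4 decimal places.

p(0.59) = 0.075741, p(0.64) = -0.017104
x₂ = 0.640000 − (-0.017104)·(0.640000 − 0.590000) / (-0.017104 − 0.075741) = 0.640000 − (-0.000855)/(-0.092845) = 0.630789
p(0.630789) = 0.000153
x₃ = 0.630789 − 0.000153·(0.630789 − 0.640000) / (0.000153 − (-0.017104)) = 0.630789 − (-0.000001)/(0.017257) = 0.630870

0.6309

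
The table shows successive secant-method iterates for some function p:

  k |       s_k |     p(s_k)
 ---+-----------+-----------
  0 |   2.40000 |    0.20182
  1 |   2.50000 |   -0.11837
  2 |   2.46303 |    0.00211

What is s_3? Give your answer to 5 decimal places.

2.46368

s_3 = 2.46303 − 0.00211·(2.46303 − 2.50000) / (0.00211 − (-0.11837))
   = 2.46303 − (-0.0000780)/(0.1204800) = 2.4636775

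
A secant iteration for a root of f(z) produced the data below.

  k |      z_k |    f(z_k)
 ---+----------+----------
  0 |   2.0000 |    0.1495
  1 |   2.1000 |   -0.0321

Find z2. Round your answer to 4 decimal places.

z2 = 2.1000 − (-0.0321)·(2.1000 − 2.0000) / (-0.0321 − 0.1495)
   = 2.1000 − (-0.003210)/(-0.181600) = 2.082324

2.0823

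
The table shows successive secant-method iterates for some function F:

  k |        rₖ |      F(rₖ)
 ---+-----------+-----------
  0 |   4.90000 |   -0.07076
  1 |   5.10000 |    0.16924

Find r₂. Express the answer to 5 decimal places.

4.95897

r₂ = 5.10000 − 0.16924·(5.10000 − 4.90000) / (0.16924 − (-0.07076))
   = 5.10000 − (0.0338480)/(0.2400000) = 4.9589667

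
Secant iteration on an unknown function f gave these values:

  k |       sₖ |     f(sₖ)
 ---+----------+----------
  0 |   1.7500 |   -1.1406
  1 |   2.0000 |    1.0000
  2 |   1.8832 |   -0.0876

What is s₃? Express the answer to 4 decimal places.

s₃ = 1.8832 − (-0.0876)·(1.8832 − 2.0000) / (-0.0876 − 1.0000)
   = 1.8832 − (0.010232)/(-1.087600) = 1.892608

1.8926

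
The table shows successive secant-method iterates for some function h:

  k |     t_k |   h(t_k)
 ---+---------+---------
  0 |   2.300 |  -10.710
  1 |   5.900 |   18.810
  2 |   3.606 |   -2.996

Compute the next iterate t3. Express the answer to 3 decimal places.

t3 = 3.606 − (-2.996)·(3.606 − 5.900) / (-2.996 − 18.810)
   = 3.606 − (6.87282)/(-21.80600) = 3.92118

3.921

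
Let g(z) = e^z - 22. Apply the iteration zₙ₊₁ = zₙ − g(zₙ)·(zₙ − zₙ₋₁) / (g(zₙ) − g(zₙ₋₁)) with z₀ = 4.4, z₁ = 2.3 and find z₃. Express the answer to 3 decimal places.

3.305

g(4.4) = 59.45087, g(2.3) = -12.02582
z₂ = 2.30000 − (-12.02582)·(2.30000 − 4.40000) / (-12.02582 − 59.45087) = 2.30000 − (25.25422)/(-71.47669) = 2.65332
g(2.65332) = -7.79888
z₃ = 2.65332 − (-7.79888)·(2.65332 − 2.30000) / (-7.79888 − (-12.02582)) = 2.65332 − (-2.75551)/(4.22694) = 3.30521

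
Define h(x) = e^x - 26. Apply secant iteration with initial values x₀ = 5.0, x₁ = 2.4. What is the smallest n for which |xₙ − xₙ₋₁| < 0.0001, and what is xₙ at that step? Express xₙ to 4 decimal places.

h(5.0) = 122.413159, h(2.4) = -14.976824
x₂ = 2.400000 − (-14.976824)·(-2.600000)/(-137.389983) = 2.683425;  |Δ| = 0.283425
h(2.683425) = -11.364869
x₃ = 2.683425 − (-11.364869)·(0.283425)/(3.611955) = 3.575210;  |Δ| = 0.891785
h(3.575210) = 9.702108
x₄ = 3.575210 − 9.702108·(0.891785)/(21.066977) = 3.164510;  |Δ| = 0.410699
h(3.164510) = -2.322851
x₅ = 3.164510 − (-2.322851)·(-0.410699)/(-12.024959) = 3.243845;  |Δ| = 0.079334
h(3.243845) = -0.367916
x₆ = 3.243845 − (-0.367916)·(0.079334)/(1.954935) = 3.258775;  |Δ| = 0.014931
h(3.258775) = 0.017658
x₇ = 3.258775 − 0.017658·(0.014931)/(0.385575) = 3.258092;  |Δ| = 0.000684
h(3.258092) = -0.000126
x₈ = 3.258092 − (-0.000126)·(-0.000684)/(-0.017785) = 3.258097;  |Δ| = 0.000005
|x₈ − x₇| = 0.000005 < 0.0001

n = 8, xₙ = 3.2581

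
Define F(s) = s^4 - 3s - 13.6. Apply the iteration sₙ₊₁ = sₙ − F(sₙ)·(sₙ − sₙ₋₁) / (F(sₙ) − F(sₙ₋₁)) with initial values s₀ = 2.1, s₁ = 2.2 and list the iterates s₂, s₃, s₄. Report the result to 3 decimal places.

2.112, 2.113, 2.113

F(2.1) = -0.45190, F(2.2) = 3.22560
s₂ = 2.20000 − 3.22560·(2.20000 − 2.10000) / (3.22560 − (-0.45190)) = 2.20000 − (0.32256)/(3.67750) = 2.11229
F(2.11229) = -0.02955
s₃ = 2.11229 − (-0.02955)·(2.11229 − 2.20000) / (-0.02955 − 3.22560) = 2.11229 − (0.00259)/(-3.25515) = 2.11308
F(2.11308) = -0.00190
s₄ = 2.11308 − (-0.00190)·(2.11308 − 2.11229) / (-0.00190 − (-0.02955)) = 2.11308 − (0.00000)/(0.02764) = 2.11314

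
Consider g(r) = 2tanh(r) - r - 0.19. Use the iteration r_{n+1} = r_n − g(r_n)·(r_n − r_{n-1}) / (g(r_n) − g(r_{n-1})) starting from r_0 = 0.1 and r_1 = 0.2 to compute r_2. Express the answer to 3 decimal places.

0.195

g(0.1) = -0.09066, g(0.2) = 0.00475
r_2 = 0.20000 − 0.00475·(0.20000 − 0.10000) / (0.00475 − (-0.09066)) = 0.20000 − (0.00048)/(0.09541) = 0.19502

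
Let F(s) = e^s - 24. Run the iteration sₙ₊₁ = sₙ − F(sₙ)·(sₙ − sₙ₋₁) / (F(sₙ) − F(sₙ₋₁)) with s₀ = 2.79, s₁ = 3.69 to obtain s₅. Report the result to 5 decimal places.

F(2.79) = -7.7189802, F(3.69) = 16.0448470
s₂ = 3.6900000 − 16.0448470·(3.6900000 − 2.7900000) / (16.0448470 − (-7.7189802)) = 3.6900000 − (14.4403623)/(23.7638272) = 3.0823385
F(3.0823385) = -2.1906555
s₃ = 3.0823385 − (-2.1906555)·(3.0823385 − 3.6900000) / (-2.1906555 − 16.0448470) = 3.0823385 − (1.3311769)/(-18.2355025) = 3.1553377
F(3.1553377) = -0.5390411
s₄ = 3.1553377 − (-0.5390411)·(3.1553377 − 3.0823385) / (-0.5390411 − (-2.1906555)) = 3.1553377 − (-0.0393496)/(1.6516144) = 3.1791626
F(3.1791626) = 0.0266259
s₅ = 3.1791626 − 0.0266259·(3.1791626 − 3.1553377) / (0.0266259 − (-0.5390411)) = 3.1791626 − (0.0006344)/(0.5656669) = 3.1780412

3.17804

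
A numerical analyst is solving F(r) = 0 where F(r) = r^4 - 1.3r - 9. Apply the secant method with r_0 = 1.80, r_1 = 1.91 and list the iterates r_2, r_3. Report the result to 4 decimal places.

1.8347, 1.8369

F(1.80) = -0.842400, F(1.91) = 1.825634
r_2 = 1.910000 − 1.825634·(1.910000 − 1.800000) / (1.825634 − (-0.842400)) = 1.910000 − (0.200820)/(2.668034) = 1.834731
F(1.834731) = -0.053588
r_3 = 1.834731 − (-0.053588)·(1.834731 − 1.910000) / (-0.053588 − 1.825634) = 1.834731 − (0.004034)/(-1.879222) = 1.836878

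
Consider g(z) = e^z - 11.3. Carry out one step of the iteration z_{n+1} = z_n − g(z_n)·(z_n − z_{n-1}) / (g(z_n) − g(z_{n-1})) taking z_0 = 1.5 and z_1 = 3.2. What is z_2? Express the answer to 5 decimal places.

2.07809

g(1.5) = -6.8183109, g(3.2) = 13.2325302
z_2 = 3.2000000 − 13.2325302·(3.2000000 − 1.5000000) / (13.2325302 − (-6.8183109)) = 3.2000000 − (22.4953013)/(20.0508411) = 2.0780869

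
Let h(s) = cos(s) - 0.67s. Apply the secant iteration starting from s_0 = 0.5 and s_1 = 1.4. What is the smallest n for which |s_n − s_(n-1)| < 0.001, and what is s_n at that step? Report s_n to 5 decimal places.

h(0.5) = 0.5425826, h(1.4) = -0.7680329
s_2 = 1.4000000 − (-0.7680329)·(0.9000000)/(-1.3106154) = 0.8725916;  |Δ| = 0.5274084
h(0.8725916) = 0.0582072
s_3 = 0.8725916 − 0.0582072·(-0.5274084)/(0.8262400) = 0.9097466;  |Δ| = 0.0371550
h(0.9097466) = 0.0044156
s_4 = 0.9097466 − 0.0044156·(0.0371550)/(-0.0537916) = 0.9127965;  |Δ| = 0.0030499
h(0.9127965) = -0.0000382
s_5 = 0.9127965 − (-0.0000382)·(0.0030499)/(-0.0044537) = 0.9127704;  |Δ| = 0.0000262
|s_5 − s_4| = 0.0000262 < 0.001

n = 5, s_n = 0.91277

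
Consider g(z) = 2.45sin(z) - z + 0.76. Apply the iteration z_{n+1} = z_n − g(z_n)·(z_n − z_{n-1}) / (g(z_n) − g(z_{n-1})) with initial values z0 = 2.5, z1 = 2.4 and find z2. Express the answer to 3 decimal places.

2.405

g(2.5) = -0.27374, g(2.4) = 0.01488
z2 = 2.40000 − 0.01488·(2.40000 − 2.50000) / (0.01488 − (-0.27374)) = 2.40000 − (-0.00149)/(0.28863) = 2.40516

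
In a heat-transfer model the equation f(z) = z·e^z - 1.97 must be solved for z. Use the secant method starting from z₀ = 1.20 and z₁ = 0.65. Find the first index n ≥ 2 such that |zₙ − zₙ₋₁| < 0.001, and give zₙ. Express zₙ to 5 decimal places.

f(1.20) = 2.0141403, f(0.65) = -0.7248985
z₂ = 0.6500000 − (-0.7248985)·(-0.5500000)/(-2.7390388) = 0.7955599;  |Δ| = 0.1455599
f(0.7955599) = -0.2072930
z₃ = 0.7955599 − (-0.2072930)·(0.1455599)/(0.5176055) = 0.8538543;  |Δ| = 0.0582945
f(0.8538543) = 0.0354324
z₄ = 0.8538543 − 0.0354324·(0.0582945)/(0.2427254) = 0.8453447;  |Δ| = 0.0085097
f(0.8453447) = -0.0013779
z₅ = 0.8453447 − (-0.0013779)·(-0.0085097)/(-0.0368103) = 0.8456632;  |Δ| = 0.0003185
|z₅ − z₄| = 0.0003185 < 0.001

n = 5, zₙ = 0.84566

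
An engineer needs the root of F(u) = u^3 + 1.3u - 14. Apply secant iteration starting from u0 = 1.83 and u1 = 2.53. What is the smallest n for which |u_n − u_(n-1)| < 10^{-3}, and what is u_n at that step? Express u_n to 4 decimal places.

F(1.83) = -5.492513, F(2.53) = 5.483277
u2 = 2.530000 − 5.483277·(0.700000)/(10.975790) = 2.180295;  |Δ| = 0.349705
F(2.180295) = -0.801186
u3 = 2.180295 − (-0.801186)·(-0.349705)/(-6.284463) = 2.224877;  |Δ| = 0.044583
F(2.224877) = -0.094341
u4 = 2.224877 − (-0.094341)·(0.044583)/(0.706845) = 2.230828;  |Δ| = 0.005950
F(2.230828) = 0.001995
u5 = 2.230828 − 0.001995·(0.005950)/(0.096336) = 2.230704;  |Δ| = 0.000123
|u5 − u4| = 0.000123 < 10^{-3}

n = 5, u_n = 2.2307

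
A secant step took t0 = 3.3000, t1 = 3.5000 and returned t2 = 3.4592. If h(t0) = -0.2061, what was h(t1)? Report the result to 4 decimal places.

The secant line through (3.3000, -0.2061) and (3.5000, h(t1)) crosses zero at t2 = 3.4592.
So (3.3000, -0.2061), (3.5000, h(t1)), (3.4592, 0) are collinear:
h(t1) = -0.2061 · (3.5000 − 3.4592) / (3.3000 − 3.4592) = -0.2061 · (0.040800)/(-0.159200) = 0.052820

0.0528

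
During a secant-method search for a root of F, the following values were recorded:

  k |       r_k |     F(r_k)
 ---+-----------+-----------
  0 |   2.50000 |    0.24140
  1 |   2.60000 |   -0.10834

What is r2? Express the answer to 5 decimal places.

2.56902

r2 = 2.60000 − (-0.10834)·(2.60000 − 2.50000) / (-0.10834 − 0.24140)
   = 2.60000 − (-0.0108340)/(-0.3497400) = 2.5690227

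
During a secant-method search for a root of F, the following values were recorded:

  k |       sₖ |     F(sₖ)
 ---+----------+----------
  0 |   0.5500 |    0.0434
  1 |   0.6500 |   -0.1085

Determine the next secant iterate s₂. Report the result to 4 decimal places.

s₂ = 0.6500 − (-0.1085)·(0.6500 − 0.5500) / (-0.1085 − 0.0434)
   = 0.6500 − (-0.010850)/(-0.151900) = 0.578571

0.5786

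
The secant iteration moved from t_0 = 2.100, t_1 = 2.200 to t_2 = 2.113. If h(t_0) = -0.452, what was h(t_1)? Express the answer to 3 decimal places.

The secant line through (2.100, -0.452) and (2.200, h(t_1)) crosses zero at t_2 = 2.113.
So (2.100, -0.452), (2.200, h(t_1)), (2.113, 0) are collinear:
h(t_1) = -0.452 · (2.200 − 2.113) / (2.100 − 2.113) = -0.452 · (0.08700)/(-0.01300) = 3.02492

3.025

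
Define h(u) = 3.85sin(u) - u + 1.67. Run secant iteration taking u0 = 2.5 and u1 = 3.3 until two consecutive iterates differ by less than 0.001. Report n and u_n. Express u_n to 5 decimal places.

n = 4, u_n = 2.83435

h(2.5) = 1.4741178, h(3.3) = -2.2373209
u2 = 3.3000000 − (-2.2373209)·(0.8000000)/(-3.7114387) = 2.8177458;  |Δ| = 0.4822542
h(2.8177458) = 0.0773848
u3 = 2.8177458 − 0.0773848·(-0.4822542)/(2.3147057) = 2.8338685;  |Δ| = 0.0161226
h(2.8338685) = 0.0022600
u4 = 2.8338685 − 0.0022600·(0.0161226)/(-0.0751248) = 2.8343535;  |Δ| = 0.0004850
|u4 − u3| = 0.0004850 < 0.001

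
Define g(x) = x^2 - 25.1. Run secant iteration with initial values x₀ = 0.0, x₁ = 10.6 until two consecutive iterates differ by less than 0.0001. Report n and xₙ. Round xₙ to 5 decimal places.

n = 8, xₙ = 5.00999

g(0.0) = -25.1000000, g(10.6) = 87.2600000
x₂ = 10.6000000 − 87.2600000·(10.6000000)/(112.3600000) = 2.3679245;  |Δ| = 8.2320755
g(2.3679245) = -19.4929334
x₃ = 2.3679245 − (-19.4929334)·(-8.2320755)/(-106.7529334) = 3.8710898;  |Δ| = 1.5031652
g(3.8710898) = -10.1146640
x₄ = 3.8710898 − (-10.1146640)·(1.5031652)/(9.3782694) = 5.4922856;  |Δ| = 1.6211958
g(5.4922856) = 5.0652012
x₅ = 5.4922856 − 5.0652012·(1.6211958)/(15.1798651) = 4.9513267;  |Δ| = 0.5409589
g(4.9513267) = -0.5843638
x₆ = 4.9513267 − (-0.5843638)·(-0.5409589)/(-5.6495649) = 5.0072809;  |Δ| = 0.0559542
g(5.0072809) = -0.0271380
x₇ = 5.0072809 − (-0.0271380)·(0.0559542)/(0.5572257) = 5.0100060;  |Δ| = 0.0027251
g(5.0100060) = 0.0001599
x₈ = 5.0100060 − 0.0001599·(0.0027251)/(0.0272979) = 5.0099900;  |Δ| = 0.0000160
|x₈ − x₇| = 0.0000160 < 0.0001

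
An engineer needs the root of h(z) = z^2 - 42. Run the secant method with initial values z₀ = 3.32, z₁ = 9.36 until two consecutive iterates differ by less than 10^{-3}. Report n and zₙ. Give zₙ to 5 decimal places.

n = 6, zₙ = 6.48074

h(3.32) = -30.9776000, h(9.36) = 45.6096000
z₂ = 9.3600000 − 45.6096000·(6.0400000)/(76.5872000) = 5.7630284;  |Δ| = 3.5969716
h(5.7630284) = -8.7875038
z₃ = 5.7630284 − (-8.7875038)·(-3.5969716)/(-54.3971038) = 6.3440961;  |Δ| = 0.5810677
h(6.3440961) = -1.7524444
z₄ = 6.3440961 − (-1.7524444)·(0.5810677)/(7.0350593) = 6.4888410;  |Δ| = 0.1447449
h(6.4888410) = 0.1050577
z₅ = 6.4888410 − 0.1050577·(0.1447449)/(1.8575021) = 6.4806544;  |Δ| = 0.0081866
h(6.4806544) = -0.0011179
z₆ = 6.4806544 − (-0.0011179)·(-0.0081866)/(-0.1061756) = 6.4807406;  |Δ| = 0.0000862
|z₆ − z₅| = 0.0000862 < 10^{-3}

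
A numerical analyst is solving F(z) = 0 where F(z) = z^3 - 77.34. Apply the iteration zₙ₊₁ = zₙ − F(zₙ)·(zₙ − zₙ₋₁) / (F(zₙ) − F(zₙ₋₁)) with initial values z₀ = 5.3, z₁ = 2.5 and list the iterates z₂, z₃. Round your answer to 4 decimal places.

3.7968, 4.5464

F(5.3) = 71.537000, F(2.5) = -61.715000
z₂ = 2.500000 − (-61.715000)·(2.500000 − 5.300000) / (-61.715000 − 71.537000) = 2.500000 − (172.802000)/(-133.252000) = 3.796806
F(3.796806) = -22.606246
z₃ = 3.796806 − (-22.606246)·(3.796806 − 2.500000) / (-22.606246 − (-61.715000)) = 3.796806 − (-29.315916)/(39.108754) = 4.546406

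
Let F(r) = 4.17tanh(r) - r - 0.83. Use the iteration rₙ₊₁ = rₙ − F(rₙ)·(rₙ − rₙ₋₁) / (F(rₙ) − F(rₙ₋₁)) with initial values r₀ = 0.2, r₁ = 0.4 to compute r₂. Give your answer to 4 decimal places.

0.2737

F(0.2) = -0.206945, F(0.4) = 0.354387
r₂ = 0.400000 − 0.354387·(0.400000 − 0.200000) / (0.354387 − (-0.206945)) = 0.400000 − (0.070877)/(0.561332) = 0.273734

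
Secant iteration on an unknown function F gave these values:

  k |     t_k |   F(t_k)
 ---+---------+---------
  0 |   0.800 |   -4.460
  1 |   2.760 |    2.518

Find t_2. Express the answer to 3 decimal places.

t_2 = 2.760 − 2.518·(2.760 − 0.800) / (2.518 − (-4.460))
   = 2.760 − (4.93528)/(6.97800) = 2.05274

2.053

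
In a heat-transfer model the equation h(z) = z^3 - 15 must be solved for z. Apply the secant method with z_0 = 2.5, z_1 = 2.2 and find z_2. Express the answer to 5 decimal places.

2.46233

h(2.5) = 0.6250000, h(2.2) = -4.3520000
z_2 = 2.2000000 − (-4.3520000)·(2.2000000 − 2.5000000) / (-4.3520000 − 0.6250000) = 2.2000000 − (1.3056000)/(-4.9770000) = 2.4623267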